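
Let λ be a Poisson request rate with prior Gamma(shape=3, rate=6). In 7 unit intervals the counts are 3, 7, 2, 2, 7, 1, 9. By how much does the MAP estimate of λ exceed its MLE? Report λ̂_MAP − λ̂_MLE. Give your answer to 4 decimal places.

Σxᵢ = 31. Posterior is Gamma(34, 13); MAP = (34−1)/13 = 33/13 ≈ 2.53846.
MLE = x̄ = 31/7 ≈ 4.42857.
Difference = 33/13 − 31/7 = -172/91 ≈ -1.8901.

MAP − MLE = -1.8901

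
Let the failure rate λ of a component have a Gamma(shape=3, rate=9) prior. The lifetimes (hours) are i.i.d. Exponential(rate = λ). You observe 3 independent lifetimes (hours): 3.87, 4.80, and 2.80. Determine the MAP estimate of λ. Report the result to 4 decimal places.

λ̂_MAP = 0.2443

The Exponential(rate=λ) likelihood is ∝ λ^n e^(−λΣtᵢ). Here n = 3 and Σtᵢ = 3.87 + 4.80 + 2.80 = 11.47.
Posterior ∝ λ^2e^(−9λ) · λ^3e^(−11.47λ) = λ^5e^(−20.47λ), i.e. Gamma(6, 20.47).
Mode = (a−1)/b = 5/20.47 ≈ 0.2443.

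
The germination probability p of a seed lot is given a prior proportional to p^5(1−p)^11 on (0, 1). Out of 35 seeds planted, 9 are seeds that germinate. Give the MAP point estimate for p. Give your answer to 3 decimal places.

The prior density ∝ p^5(1−p)^11 is the kernel of Beta(6, 12).
Data: 9 successes in 35 trials. The binomial likelihood contributes p^9(1−p)^26, so the posterior is Beta(6+9, 12+26) = Beta(15, 38).
For Beta(a, b) with a, b > 1 the mode is (a−1)/(a+b−2) = 14/51 ≈ 0.275.

p̂_MAP = 0.275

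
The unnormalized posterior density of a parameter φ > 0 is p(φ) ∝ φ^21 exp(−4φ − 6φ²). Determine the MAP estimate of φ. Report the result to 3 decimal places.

ℓ'(φ) = 21/φ − 4 − 12φ. Setting this to zero and multiplying by φ: 12φ² + 4φ − 21 = 0.
φ = (−4 + √(4² + 4·12·21)) / (2·12) = (−4 + √1024) / 24 = (−4 + 32)/24 = 7/6.
ℓ''(φ) = −21/φ² − 12 < 0, confirming a maximum.

φ̂_MAP = 1.167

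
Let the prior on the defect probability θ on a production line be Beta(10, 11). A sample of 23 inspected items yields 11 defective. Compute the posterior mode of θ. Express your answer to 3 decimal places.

θ̂_MAP = 0.476

Prior: Beta(10, 11).
Data: 11 successes in 23 trials. The binomial likelihood contributes θ^11(1−θ)^12, so the posterior is Beta(10+11, 11+12) = Beta(21, 23).
For Beta(a, b) with a, b > 1 the mode is (a−1)/(a+b−2) = 20/42 ≈ 0.476.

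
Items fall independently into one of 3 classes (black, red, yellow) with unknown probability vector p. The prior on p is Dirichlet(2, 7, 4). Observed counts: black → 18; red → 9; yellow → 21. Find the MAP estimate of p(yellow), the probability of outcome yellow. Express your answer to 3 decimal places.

The posterior is Dirichlet(αᵢ + nᵢ) = Dirichlet(20, 16, 25).
For a Dirichlet(a₁,…,a_K) with all aᵢ > 1, the mode has j-th component (aⱼ − 1)/(Σaᵢ − K).
Here Σaᵢ = 61 and K = 3, so p(yellow) = (25 − 1)/(61 − 3) = 24/58 ≈ 0.414.

MAP estimate of p(yellow) = 0.414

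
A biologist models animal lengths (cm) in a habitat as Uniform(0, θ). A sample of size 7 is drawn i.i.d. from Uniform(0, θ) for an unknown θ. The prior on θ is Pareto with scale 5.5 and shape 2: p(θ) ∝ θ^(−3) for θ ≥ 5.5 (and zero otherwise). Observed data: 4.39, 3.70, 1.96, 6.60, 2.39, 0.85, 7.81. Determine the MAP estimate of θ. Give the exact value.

θ̂_MAP = 7.81

The Uniform(0, θ) likelihood is θ^(−n) for θ ≥ max(xᵢ), zero otherwise. Here max(xᵢ) = 7.81.
Posterior ∝ θ^(−3) · θ^(−7) = θ^(−10) on θ ≥ max(5.5, 7.81) = 7.81.
This density is strictly decreasing in θ, so the posterior mode lies at the lower boundary of the support.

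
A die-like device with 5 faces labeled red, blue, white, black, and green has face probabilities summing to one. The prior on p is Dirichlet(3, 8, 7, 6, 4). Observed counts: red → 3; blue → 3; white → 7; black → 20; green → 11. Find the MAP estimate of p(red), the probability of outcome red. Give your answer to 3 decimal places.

The posterior is Dirichlet(αᵢ + nᵢ) = Dirichlet(6, 11, 14, 26, 15).
For a Dirichlet(a₁,…,a_K) with all aᵢ > 1, the mode has j-th component (aⱼ − 1)/(Σaᵢ − K).
Here Σaᵢ = 72 and K = 5, so p(red) = (6 − 1)/(72 − 5) = 5/67 ≈ 0.075.

MAP estimate of p(red) = 0.075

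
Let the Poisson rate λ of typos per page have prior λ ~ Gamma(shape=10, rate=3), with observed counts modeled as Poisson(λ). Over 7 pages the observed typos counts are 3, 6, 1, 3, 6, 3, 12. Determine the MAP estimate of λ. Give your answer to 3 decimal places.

Σxᵢ = 3+6+1+3+6+3+12 = 34, with n = 7.
Posterior ∝ λ^9e^(−3λ) · λ^34e^(−7λ) = λ^43e^(−10λ), i.e. Gamma(shape=44, rate=10).
The mode of a Gamma(a, b) with a ≥ 1 (shape–rate) is (a−1)/b = 43/10 ≈ 4.300.

λ̂_MAP = 4.300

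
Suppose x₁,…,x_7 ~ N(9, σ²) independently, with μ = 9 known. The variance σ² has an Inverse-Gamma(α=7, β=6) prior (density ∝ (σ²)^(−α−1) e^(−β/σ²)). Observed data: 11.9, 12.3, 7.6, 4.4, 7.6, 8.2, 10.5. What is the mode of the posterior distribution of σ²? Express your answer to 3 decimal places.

Sum of squared deviations about the known mean: SS = (11.9−9)² + (12.3−9)² + (7.6−9)² + (4.4−9)² + (7.6−9)² + (8.2−9)² + (10.5−9)² = 47.27.
The Normal likelihood contributes (σ²)^(−n/2) exp(−SS/(2σ²)), so the posterior is Inverse-Gamma(α + n/2, β + SS/2) = Inverse-Gamma(10.5, 29.635).
The mode of Inverse-Gamma(a, b) is b/(a+1) = 29.635/11.5 ≈ 2.577.

σ̂²_MAP = 2.577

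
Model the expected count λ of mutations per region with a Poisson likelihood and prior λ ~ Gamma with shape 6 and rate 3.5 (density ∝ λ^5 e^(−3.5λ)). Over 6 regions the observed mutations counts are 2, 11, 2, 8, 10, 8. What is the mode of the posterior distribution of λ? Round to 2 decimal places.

λ̂_MAP = 4.84

Σxᵢ = 2+11+2+8+10+8 = 41, with n = 6.
Posterior ∝ λ^5e^(−3.5λ) · λ^41e^(−6λ) = λ^46e^(−9.5λ), i.e. Gamma(shape=47, rate=9.5).
The mode of a Gamma(a, b) with a ≥ 1 (shape–rate) is (a−1)/b = 46/9.5 ≈ 4.84.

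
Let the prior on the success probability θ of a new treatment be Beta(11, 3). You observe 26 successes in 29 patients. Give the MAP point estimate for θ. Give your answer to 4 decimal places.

θ̂_MAP = 0.8780

Prior: Beta(11, 3).
Data: 26 successes in 29 trials. The binomial likelihood contributes θ^26(1−θ)^3, so the posterior is Beta(11+26, 3+3) = Beta(37, 6).
For Beta(a, b) with a, b > 1 the mode is (a−1)/(a+b−2) = 36/41 ≈ 0.8780.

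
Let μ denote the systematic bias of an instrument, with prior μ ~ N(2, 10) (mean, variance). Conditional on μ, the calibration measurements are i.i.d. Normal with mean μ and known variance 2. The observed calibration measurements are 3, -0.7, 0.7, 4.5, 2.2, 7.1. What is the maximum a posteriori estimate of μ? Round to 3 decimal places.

n = 6; x̄ = (3 + (-0.7) + 0.7 + 4.5 + 2.2 + 7.1)/6 = 16.8/6 = 2.8.
For a Normal prior and Normal likelihood with known variance, the posterior is Normal; its mode equals its mean, the precision-weighted average.
Prior precision 1/σ₀² = 1/10 = 0.1; data precision n/σ² = 6/2 = 3.
μ̂ = (0.1·2 + 3·2.8) / (0.1 + 3) = 8.6/3.1 = 86/31 ≈ 2.774.

μ̂_MAP = 2.774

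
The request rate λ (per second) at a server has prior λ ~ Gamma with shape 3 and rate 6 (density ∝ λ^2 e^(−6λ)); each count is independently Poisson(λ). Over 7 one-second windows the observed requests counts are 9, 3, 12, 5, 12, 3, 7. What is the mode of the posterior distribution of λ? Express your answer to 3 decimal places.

λ̂_MAP = 4.077

Σxᵢ = 9+3+12+5+12+3+7 = 51, with n = 7.
Posterior ∝ λ^2e^(−6λ) · λ^51e^(−7λ) = λ^53e^(−13λ), i.e. Gamma(shape=54, rate=13).
The mode of a Gamma(a, b) with a ≥ 1 (shape–rate) is (a−1)/b = 53/13 ≈ 4.077.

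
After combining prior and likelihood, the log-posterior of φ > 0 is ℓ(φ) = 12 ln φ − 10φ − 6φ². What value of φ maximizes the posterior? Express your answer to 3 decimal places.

ℓ'(φ) = 12/φ − 10 − 12φ. Setting this to zero and multiplying by φ: 12φ² + 10φ − 12 = 0.
φ = (−10 + √(10² + 4·12·12)) / (2·12) = (−10 + √676) / 24 = (−10 + 26)/24 = 2/3.
ℓ''(φ) = −12/φ² − 12 < 0, confirming a maximum.

φ̂_MAP = 0.667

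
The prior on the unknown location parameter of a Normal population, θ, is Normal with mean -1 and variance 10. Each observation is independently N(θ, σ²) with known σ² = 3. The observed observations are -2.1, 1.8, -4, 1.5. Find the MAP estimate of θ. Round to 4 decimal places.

θ̂_MAP = -0.7209

n = 4; x̄ = ((-2.1) + 1.8 + (-4) + 1.5)/4 = -2.8/4 = -0.7.
For a Normal prior and Normal likelihood with known variance, the posterior is Normal; its mode equals its mean, the precision-weighted average.
Prior precision 1/σ₀² = 1/10 = 0.1; data precision n/σ² = 4/3.
θ̂ = (0.1·(-1) + (4/3)·(-0.7)) / (0.1 + 4/3) = (-31/30)/(43/30) = -31/43 ≈ -0.7209.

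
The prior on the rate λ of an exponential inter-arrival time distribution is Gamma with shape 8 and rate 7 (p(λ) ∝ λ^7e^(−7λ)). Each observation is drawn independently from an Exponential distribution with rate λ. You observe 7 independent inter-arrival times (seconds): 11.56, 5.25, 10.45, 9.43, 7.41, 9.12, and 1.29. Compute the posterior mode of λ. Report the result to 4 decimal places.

The Exponential(rate=λ) likelihood is ∝ λ^n e^(−λΣtᵢ). Here n = 7 and Σtᵢ = 11.56 + 5.25 + 10.45 + 9.43 + 7.41 + 9.12 + 1.29 = 54.51.
Posterior ∝ λ^7e^(−7λ) · λ^7e^(−54.51λ) = λ^14e^(−61.51λ), i.e. Gamma(15, 61.51).
Mode = (a−1)/b = 14/61.51 ≈ 0.2276.

λ̂_MAP = 0.2276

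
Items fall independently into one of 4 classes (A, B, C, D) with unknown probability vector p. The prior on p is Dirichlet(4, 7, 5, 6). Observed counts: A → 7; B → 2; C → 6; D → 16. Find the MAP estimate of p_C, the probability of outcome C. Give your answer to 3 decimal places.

The posterior is Dirichlet(αᵢ + nᵢ) = Dirichlet(11, 9, 11, 22).
For a Dirichlet(a₁,…,a_K) with all aᵢ > 1, the mode has j-th component (aⱼ − 1)/(Σaᵢ − K).
Here Σaᵢ = 53 and K = 4, so p_C = (11 − 1)/(53 − 4) = 10/49 ≈ 0.204.

MAP estimate of p_C = 0.204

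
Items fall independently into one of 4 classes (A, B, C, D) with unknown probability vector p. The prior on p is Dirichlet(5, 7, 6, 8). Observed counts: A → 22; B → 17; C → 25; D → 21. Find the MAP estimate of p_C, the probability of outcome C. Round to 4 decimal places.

MAP estimate of p_C = 0.2804

The posterior is Dirichlet(αᵢ + nᵢ) = Dirichlet(27, 24, 31, 29).
For a Dirichlet(a₁,…,a_K) with all aᵢ > 1, the mode has j-th component (aⱼ − 1)/(Σaᵢ − K).
Here Σaᵢ = 111 and K = 4, so p_C = (31 − 1)/(111 − 4) = 30/107 ≈ 0.2804.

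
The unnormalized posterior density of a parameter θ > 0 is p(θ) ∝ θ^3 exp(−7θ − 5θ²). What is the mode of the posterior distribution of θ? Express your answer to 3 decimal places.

ℓ'(θ) = 3/θ − 7 − 10θ. Setting this to zero and multiplying by θ: 10θ² + 7θ − 3 = 0.
θ = (−7 + √(7² + 4·10·3)) / (2·10) = (−7 + √169) / 20 = (−7 + 13)/20 = 3/10.
ℓ''(θ) = −3/θ² − 10 < 0, confirming a maximum.

θ̂_MAP = 0.300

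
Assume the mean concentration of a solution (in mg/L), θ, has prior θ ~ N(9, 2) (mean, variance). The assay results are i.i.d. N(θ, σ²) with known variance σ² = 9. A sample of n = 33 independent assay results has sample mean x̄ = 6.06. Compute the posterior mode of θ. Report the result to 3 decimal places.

n = 33, x̄ = 6.06.
For a Normal prior and Normal likelihood with known variance, the posterior is Normal; its mode equals its mean, the precision-weighted average.
Prior precision 1/σ₀² = 1/2 = 0.5; data precision n/σ² = 33/9 = 11/3.
θ̂ = (0.5·9 + (11/3)·6.06) / (0.5 + 11/3) = 26.72/(25/6) = 6.4128 ≈ 6.413.

θ̂_MAP = 6.413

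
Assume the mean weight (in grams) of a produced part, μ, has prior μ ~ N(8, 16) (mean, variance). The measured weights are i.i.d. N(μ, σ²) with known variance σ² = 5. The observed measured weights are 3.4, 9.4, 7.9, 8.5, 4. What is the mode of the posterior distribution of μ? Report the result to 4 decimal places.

n = 5; x̄ = (3.4 + 9.4 + 7.9 + 8.5 + 4)/5 = 33.2/5 = 6.64.
For a Normal prior and Normal likelihood with known variance, the posterior is Normal; its mode equals its mean, the precision-weighted average.
Prior precision 1/σ₀² = 1/16 = 0.0625; data precision n/σ² = 5/5 = 1.
μ̂ = (0.0625·8 + 1·6.64) / (0.0625 + 1) = 7.14/1.0625 = 6.7200.

μ̂_MAP = 6.7200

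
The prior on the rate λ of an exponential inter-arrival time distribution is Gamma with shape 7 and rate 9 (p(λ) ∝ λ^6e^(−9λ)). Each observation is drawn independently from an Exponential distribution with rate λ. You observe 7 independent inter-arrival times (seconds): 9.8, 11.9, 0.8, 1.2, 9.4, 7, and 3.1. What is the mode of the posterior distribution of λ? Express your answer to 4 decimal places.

The Exponential(rate=λ) likelihood is ∝ λ^n e^(−λΣtᵢ). Here n = 7 and Σtᵢ = 9.8 + 11.9 + 0.8 + 1.2 + 9.4 + 7 + 3.1 = 43.2.
Posterior ∝ λ^6e^(−9λ) · λ^7e^(−43.2λ) = λ^13e^(−52.2λ), i.e. Gamma(14, 52.2).
Mode = (a−1)/b = 13/52.2 ≈ 0.2490.

λ̂_MAP = 0.2490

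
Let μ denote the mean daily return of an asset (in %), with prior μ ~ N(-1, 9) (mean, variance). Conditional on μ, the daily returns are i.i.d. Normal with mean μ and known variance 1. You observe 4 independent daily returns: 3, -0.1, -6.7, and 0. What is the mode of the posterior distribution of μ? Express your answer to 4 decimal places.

n = 4; x̄ = (3 + (-0.1) + (-6.7) + 0)/4 = -3.8/4 = -0.95.
For a Normal prior and Normal likelihood with known variance, the posterior is Normal; its mode equals its mean, the precision-weighted average.
Prior precision 1/σ₀² = 1/9; data precision n/σ² = 4/1 = 4.
μ̂ = ((1/9)·(-1) + 4·(-0.95)) / (1/9 + 4) = (-176/45)/(37/9) = -176/185 ≈ -0.9514.

μ̂_MAP = -0.9514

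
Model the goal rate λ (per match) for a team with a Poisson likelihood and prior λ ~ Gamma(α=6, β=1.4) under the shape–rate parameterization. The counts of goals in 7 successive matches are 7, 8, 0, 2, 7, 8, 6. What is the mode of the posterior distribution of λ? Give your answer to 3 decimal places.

Σxᵢ = 7+8+0+2+7+8+6 = 38, with n = 7.
Posterior ∝ λ^5e^(−1.4λ) · λ^38e^(−7λ) = λ^43e^(−8.4λ), i.e. Gamma(shape=44, rate=8.4).
The mode of a Gamma(a, b) with a ≥ 1 (shape–rate) is (a−1)/b = 43/8.4 ≈ 5.119.

λ̂_MAP = 5.119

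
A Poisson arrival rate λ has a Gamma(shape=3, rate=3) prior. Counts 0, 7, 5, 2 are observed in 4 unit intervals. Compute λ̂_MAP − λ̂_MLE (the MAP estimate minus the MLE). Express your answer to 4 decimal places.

MAP − MLE = -1.2143

Σxᵢ = 14. Posterior is Gamma(17, 7); MAP = (17−1)/7 = 16/7 ≈ 2.28571.
MLE = x̄ = 14/4 ≈ 3.50000.
Difference = 16/7 − 14/4 = -17/14 ≈ -1.2143.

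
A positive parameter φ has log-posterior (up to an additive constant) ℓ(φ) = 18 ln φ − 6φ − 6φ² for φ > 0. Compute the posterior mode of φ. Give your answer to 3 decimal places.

ℓ'(φ) = 18/φ − 6 − 12φ. Setting this to zero and multiplying by φ: 12φ² + 6φ − 18 = 0.
φ = (−6 + √(6² + 4·12·18)) / (2·12) = (−6 + √900) / 24 = (−6 + 30)/24 = 1.
ℓ''(φ) = −18/φ² − 12 < 0, confirming a maximum.

φ̂_MAP = 1.000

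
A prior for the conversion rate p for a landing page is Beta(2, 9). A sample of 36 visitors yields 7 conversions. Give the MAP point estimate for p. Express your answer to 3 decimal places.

p̂_MAP = 0.178

Prior: Beta(2, 9).
Data: 7 successes in 36 trials. The binomial likelihood contributes p^7(1−p)^29, so the posterior is Beta(2+7, 9+29) = Beta(9, 38).
For Beta(a, b) with a, b > 1 the mode is (a−1)/(a+b−2) = 8/45 ≈ 0.178.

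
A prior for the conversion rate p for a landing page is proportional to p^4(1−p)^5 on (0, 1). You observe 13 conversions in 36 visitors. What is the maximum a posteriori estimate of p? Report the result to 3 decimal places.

p̂_MAP = 0.378

The prior density ∝ p^4(1−p)^5 is the kernel of Beta(5, 6).
Data: 13 successes in 36 trials. The binomial likelihood contributes p^13(1−p)^23, so the posterior is Beta(5+13, 6+23) = Beta(18, 29).
For Beta(a, b) with a, b > 1 the mode is (a−1)/(a+b−2) = 17/45 ≈ 0.378.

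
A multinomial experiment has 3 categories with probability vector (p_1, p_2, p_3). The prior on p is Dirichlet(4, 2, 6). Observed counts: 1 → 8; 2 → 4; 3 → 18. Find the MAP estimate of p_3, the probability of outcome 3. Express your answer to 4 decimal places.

The posterior is Dirichlet(αᵢ + nᵢ) = Dirichlet(12, 6, 24).
For a Dirichlet(a₁,…,a_K) with all aᵢ > 1, the mode has j-th component (aⱼ − 1)/(Σaᵢ − K).
Here Σaᵢ = 42 and K = 3, so p_3 = (24 − 1)/(42 − 3) = 23/39 ≈ 0.5897.

MAP estimate: 0.5897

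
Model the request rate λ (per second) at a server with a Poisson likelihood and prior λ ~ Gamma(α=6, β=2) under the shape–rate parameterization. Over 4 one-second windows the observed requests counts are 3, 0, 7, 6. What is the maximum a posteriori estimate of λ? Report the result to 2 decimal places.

Σxᵢ = 3+0+7+6 = 16, with n = 4.
Posterior ∝ λ^5e^(−2λ) · λ^16e^(−4λ) = λ^21e^(−6λ), i.e. Gamma(shape=22, rate=6).
The mode of a Gamma(a, b) with a ≥ 1 (shape–rate) is (a−1)/b = 21/6 ≈ 3.50.

λ̂_MAP = 3.50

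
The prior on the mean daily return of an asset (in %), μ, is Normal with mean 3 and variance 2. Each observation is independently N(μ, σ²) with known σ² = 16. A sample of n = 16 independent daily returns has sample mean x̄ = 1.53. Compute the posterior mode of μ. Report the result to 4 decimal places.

μ̂_MAP = 2.0200

n = 16, x̄ = 1.53.
For a Normal prior and Normal likelihood with known variance, the posterior is Normal; its mode equals its mean, the precision-weighted average.
Prior precision 1/σ₀² = 1/2 = 0.5; data precision n/σ² = 16/16 = 1.
μ̂ = (0.5·3 + 1·1.53) / (0.5 + 1) = 3.03/1.5 = 2.0200.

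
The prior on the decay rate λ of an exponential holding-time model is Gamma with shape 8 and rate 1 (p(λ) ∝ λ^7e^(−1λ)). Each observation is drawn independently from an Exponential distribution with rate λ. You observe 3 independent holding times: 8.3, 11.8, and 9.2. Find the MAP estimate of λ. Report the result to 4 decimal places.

The Exponential(rate=λ) likelihood is ∝ λ^n e^(−λΣtᵢ). Here n = 3 and Σtᵢ = 8.3 + 11.8 + 9.2 = 29.3.
Posterior ∝ λ^7e^(−1λ) · λ^3e^(−29.3λ) = λ^10e^(−30.3λ), i.e. Gamma(11, 30.3).
Mode = (a−1)/b = 10/30.3 ≈ 0.3300.

λ̂_MAP = 0.3300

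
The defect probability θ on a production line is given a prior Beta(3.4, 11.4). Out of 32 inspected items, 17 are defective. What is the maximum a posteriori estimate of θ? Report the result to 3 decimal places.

Prior: Beta(3.4, 11.4).
Data: 17 successes in 32 trials. The binomial likelihood contributes θ^17(1−θ)^15, so the posterior is Beta(3.4+17, 11.4+15) = Beta(20.4, 26.4).
For Beta(a, b) with a, b > 1 the mode is (a−1)/(a+b−2) = 19.4/44.8 ≈ 0.433.

θ̂_MAP = 0.433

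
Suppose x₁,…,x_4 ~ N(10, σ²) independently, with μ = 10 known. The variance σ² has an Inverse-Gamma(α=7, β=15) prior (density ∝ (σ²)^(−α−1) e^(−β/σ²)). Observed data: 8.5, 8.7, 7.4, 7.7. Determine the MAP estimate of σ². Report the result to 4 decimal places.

Sum of squared deviations about the known mean: SS = (8.5−10)² + (8.7−10)² + (7.4−10)² + (7.7−10)² = 15.99.
The Normal likelihood contributes (σ²)^(−n/2) exp(−SS/(2σ²)), so the posterior is Inverse-Gamma(α + n/2, β + SS/2) = Inverse-Gamma(9, 22.995).
The mode of Inverse-Gamma(a, b) is b/(a+1) = 22.995/10 ≈ 2.2995.

σ̂²_MAP = 2.2995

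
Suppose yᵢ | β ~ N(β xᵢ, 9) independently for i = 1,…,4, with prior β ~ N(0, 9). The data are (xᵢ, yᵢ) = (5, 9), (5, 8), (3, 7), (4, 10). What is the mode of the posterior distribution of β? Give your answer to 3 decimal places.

β̂_MAP = 1.921

log p(β | y) = −Σ(yᵢ − βxᵢ)²/(2·9) − β²/(2·9) + const.
Setting the derivative to zero: Σxᵢ(yᵢ − βxᵢ)/9 − β/9 = 0, so β = Σxᵢyᵢ / (Σxᵢ² + σ²/τ²).
Σxᵢyᵢ = 5·9 + 5·8 + 3·7 + 4·10 = 146; Σxᵢ² = 75; σ²/τ² = 1.
β̂_MAP = 146 / (75 + 1) = 146/76 ≈ 1.921.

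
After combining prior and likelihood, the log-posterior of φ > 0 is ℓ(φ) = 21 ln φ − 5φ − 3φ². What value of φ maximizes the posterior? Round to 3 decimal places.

ℓ'(φ) = 21/φ − 5 − 6φ. Setting this to zero and multiplying by φ: 6φ² + 5φ − 21 = 0.
φ = (−5 + √(5² + 4·6·21)) / (2·6) = (−5 + √529) / 12 = (−5 + 23)/12 = 3/2.
ℓ''(φ) = −21/φ² − 6 < 0, confirming a maximum.

φ̂_MAP = 1.500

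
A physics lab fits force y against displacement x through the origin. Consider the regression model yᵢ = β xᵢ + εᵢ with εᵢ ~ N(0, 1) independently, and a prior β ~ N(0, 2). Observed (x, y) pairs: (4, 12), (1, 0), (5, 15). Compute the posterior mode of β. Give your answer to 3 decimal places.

log p(β | y) = −Σ(yᵢ − βxᵢ)²/(2·1) − β²/(2·2) + const.
Setting the derivative to zero: Σxᵢ(yᵢ − βxᵢ)/1 − β/2 = 0, so β = Σxᵢyᵢ / (Σxᵢ² + σ²/τ²).
Σxᵢyᵢ = 4·12 + 1·0 + 5·15 = 123; Σxᵢ² = 42; σ²/τ² = 0.5.
β̂_MAP = 123 / (42 + 0.5) = 123/42.5 ≈ 2.894.

β̂_MAP = 2.894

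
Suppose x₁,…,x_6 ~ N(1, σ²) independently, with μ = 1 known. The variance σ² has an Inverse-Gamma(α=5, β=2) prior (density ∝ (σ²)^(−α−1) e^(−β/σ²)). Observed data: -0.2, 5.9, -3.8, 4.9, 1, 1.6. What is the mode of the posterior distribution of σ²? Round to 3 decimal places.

Sum of squared deviations about the known mean: SS = (-0.2−1)² + (5.9−1)² + (-3.8−1)² + (4.9−1)² + (1−1)² + (1.6−1)² = 64.06.
The Normal likelihood contributes (σ²)^(−n/2) exp(−SS/(2σ²)), so the posterior is Inverse-Gamma(α + n/2, β + SS/2) = Inverse-Gamma(8, 34.03).
The mode of Inverse-Gamma(a, b) is b/(a+1) = 34.03/9 ≈ 3.781.

σ̂²_MAP = 3.781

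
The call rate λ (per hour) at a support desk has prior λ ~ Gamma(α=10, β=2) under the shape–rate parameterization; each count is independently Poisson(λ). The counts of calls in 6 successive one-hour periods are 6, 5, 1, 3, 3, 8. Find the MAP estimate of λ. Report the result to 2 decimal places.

Σxᵢ = 6+5+1+3+3+8 = 26, with n = 6.
Posterior ∝ λ^9e^(−2λ) · λ^26e^(−6λ) = λ^35e^(−8λ), i.e. Gamma(shape=36, rate=8).
The mode of a Gamma(a, b) with a ≥ 1 (shape–rate) is (a−1)/b = 35/8 ≈ 4.38.

λ̂_MAP = 4.38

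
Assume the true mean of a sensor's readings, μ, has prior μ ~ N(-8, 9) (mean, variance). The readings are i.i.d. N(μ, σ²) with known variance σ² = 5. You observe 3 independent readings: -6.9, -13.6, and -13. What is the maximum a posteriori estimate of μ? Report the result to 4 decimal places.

n = 3; x̄ = ((-6.9) + (-13.6) + (-13))/3 = -33.5/3 = -67/6 ≈ -11.1667.
For a Normal prior and Normal likelihood with known variance, the posterior is Normal; its mode equals its mean, the precision-weighted average.
Prior precision 1/σ₀² = 1/9; data precision n/σ² = 3/5 = 0.6.
μ̂ = ((1/9)·(-8) + 0.6·(-67/6)) / (1/9 + 0.6) = (-683/90)/(32/45) = -10.671875 ≈ -10.6719.

μ̂_MAP = -10.6719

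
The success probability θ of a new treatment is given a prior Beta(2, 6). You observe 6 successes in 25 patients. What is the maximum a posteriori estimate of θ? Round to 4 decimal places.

Prior: Beta(2, 6).
Data: 6 successes in 25 trials. The binomial likelihood contributes θ^6(1−θ)^19, so the posterior is Beta(2+6, 6+19) = Beta(8, 25).
For Beta(a, b) with a, b > 1 the mode is (a−1)/(a+b−2) = 7/31 ≈ 0.2258.

θ̂_MAP = 0.2258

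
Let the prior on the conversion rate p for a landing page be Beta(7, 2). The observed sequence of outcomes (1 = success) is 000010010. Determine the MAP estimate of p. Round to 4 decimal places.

Prior: Beta(7, 2).
Data: 2 successes in 9 trials (from the sequence). The binomial likelihood contributes p^2(1−p)^7, so the posterior is Beta(7+2, 2+7) = Beta(9, 9).
For Beta(a, b) with a, b > 1 the mode is (a−1)/(a+b−2) = 8/16 ≈ 0.5000.

p̂_MAP = 0.5000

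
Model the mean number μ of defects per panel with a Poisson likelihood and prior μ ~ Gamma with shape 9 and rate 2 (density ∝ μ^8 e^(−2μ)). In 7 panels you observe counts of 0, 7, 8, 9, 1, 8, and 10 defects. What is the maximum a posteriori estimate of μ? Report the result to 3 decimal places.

μ̂_MAP = 5.667

Σxᵢ = 0+7+8+9+1+8+10 = 43, with n = 7.
Posterior ∝ μ^8e^(−2μ) · μ^43e^(−7μ) = μ^51e^(−9μ), i.e. Gamma(shape=52, rate=9).
The mode of a Gamma(a, b) with a ≥ 1 (shape–rate) is (a−1)/b = 51/9 ≈ 5.667.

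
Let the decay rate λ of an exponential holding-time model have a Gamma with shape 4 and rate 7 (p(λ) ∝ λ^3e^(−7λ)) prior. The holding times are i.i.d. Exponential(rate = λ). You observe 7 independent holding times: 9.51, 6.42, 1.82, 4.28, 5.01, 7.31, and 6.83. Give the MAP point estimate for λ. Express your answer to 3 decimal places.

The Exponential(rate=λ) likelihood is ∝ λ^n e^(−λΣtᵢ). Here n = 7 and Σtᵢ = 9.51 + 6.42 + 1.82 + 4.28 + 5.01 + 7.31 + 6.83 = 41.18.
Posterior ∝ λ^3e^(−7λ) · λ^7e^(−41.18λ) = λ^10e^(−48.18λ), i.e. Gamma(11, 48.18).
Mode = (a−1)/b = 10/48.18 ≈ 0.208.

λ̂_MAP = 0.208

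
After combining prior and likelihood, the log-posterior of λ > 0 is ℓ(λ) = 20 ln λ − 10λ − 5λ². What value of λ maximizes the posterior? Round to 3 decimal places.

ℓ'(λ) = 20/λ − 10 − 10λ. Setting this to zero and multiplying by λ: 10λ² + 10λ − 20 = 0.
λ = (−10 + √(10² + 4·10·20)) / (2·10) = (−10 + √900) / 20 = (−10 + 30)/20 = 1.
ℓ''(λ) = −20/λ² − 10 < 0, confirming a maximum.

λ̂_MAP = 1.000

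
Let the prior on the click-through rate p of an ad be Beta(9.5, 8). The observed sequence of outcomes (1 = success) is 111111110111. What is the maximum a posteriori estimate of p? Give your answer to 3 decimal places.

p̂_MAP = 0.709

Prior: Beta(9.5, 8).
Data: 11 successes in 12 trials (from the sequence). The binomial likelihood contributes p^11(1−p)^1, so the posterior is Beta(9.5+11, 8+1) = Beta(20.5, 9).
For Beta(a, b) with a, b > 1 the mode is (a−1)/(a+b−2) = 19.5/27.5 ≈ 0.709.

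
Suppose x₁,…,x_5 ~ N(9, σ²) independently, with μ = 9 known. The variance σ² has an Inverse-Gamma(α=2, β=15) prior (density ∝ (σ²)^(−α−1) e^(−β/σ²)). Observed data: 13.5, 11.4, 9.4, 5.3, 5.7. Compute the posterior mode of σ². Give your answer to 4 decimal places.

Sum of squared deviations about the known mean: SS = (13.5−9)² + (11.4−9)² + (9.4−9)² + (5.3−9)² + (5.7−9)² = 50.75.
The Normal likelihood contributes (σ²)^(−n/2) exp(−SS/(2σ²)), so the posterior is Inverse-Gamma(α + n/2, β + SS/2) = Inverse-Gamma(4.5, 40.375).
The mode of Inverse-Gamma(a, b) is b/(a+1) = 40.375/5.5 ≈ 7.3409.

σ̂²_MAP = 7.3409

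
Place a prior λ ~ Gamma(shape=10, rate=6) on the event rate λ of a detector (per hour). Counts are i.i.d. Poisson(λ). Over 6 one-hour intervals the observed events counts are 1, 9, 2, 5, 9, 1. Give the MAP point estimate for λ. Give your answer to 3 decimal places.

λ̂_MAP = 3.000

Σxᵢ = 1+9+2+5+9+1 = 27, with n = 6.
Posterior ∝ λ^9e^(−6λ) · λ^27e^(−6λ) = λ^36e^(−12λ), i.e. Gamma(shape=37, rate=12).
The mode of a Gamma(a, b) with a ≥ 1 (shape–rate) is (a−1)/b = 36/12 ≈ 3.000.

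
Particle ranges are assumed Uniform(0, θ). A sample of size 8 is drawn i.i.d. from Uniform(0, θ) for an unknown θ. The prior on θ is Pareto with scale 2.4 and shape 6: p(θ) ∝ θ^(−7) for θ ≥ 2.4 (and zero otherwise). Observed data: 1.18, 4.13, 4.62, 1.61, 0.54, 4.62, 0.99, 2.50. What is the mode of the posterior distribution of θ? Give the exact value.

θ̂_MAP = 4.62

The Uniform(0, θ) likelihood is θ^(−n) for θ ≥ max(xᵢ), zero otherwise. Here max(xᵢ) = 4.62.
Posterior ∝ θ^(−7) · θ^(−8) = θ^(−15) on θ ≥ max(2.4, 4.62) = 4.62.
This density is strictly decreasing in θ, so the posterior mode lies at the lower boundary of the support.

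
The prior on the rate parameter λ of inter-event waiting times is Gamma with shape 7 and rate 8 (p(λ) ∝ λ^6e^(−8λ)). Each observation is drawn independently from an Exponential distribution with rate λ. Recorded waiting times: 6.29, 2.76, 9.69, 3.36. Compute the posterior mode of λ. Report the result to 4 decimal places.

The Exponential(rate=λ) likelihood is ∝ λ^n e^(−λΣtᵢ). Here n = 4 and Σtᵢ = 6.29 + 2.76 + 9.69 + 3.36 = 22.10.
Posterior ∝ λ^6e^(−8λ) · λ^4e^(−22.10λ) = λ^10e^(−30.10λ), i.e. Gamma(11, 30.10).
Mode = (a−1)/b = 10/30.10 ≈ 0.3322.

λ̂_MAP = 0.3322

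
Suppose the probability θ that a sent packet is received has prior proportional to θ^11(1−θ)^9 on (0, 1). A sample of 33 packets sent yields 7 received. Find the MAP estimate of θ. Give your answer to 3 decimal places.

θ̂_MAP = 0.340

The prior density ∝ θ^11(1−θ)^9 is the kernel of Beta(12, 10).
Data: 7 successes in 33 trials. The binomial likelihood contributes θ^7(1−θ)^26, so the posterior is Beta(12+7, 10+26) = Beta(19, 36).
For Beta(a, b) with a, b > 1 the mode is (a−1)/(a+b−2) = 18/53 ≈ 0.340.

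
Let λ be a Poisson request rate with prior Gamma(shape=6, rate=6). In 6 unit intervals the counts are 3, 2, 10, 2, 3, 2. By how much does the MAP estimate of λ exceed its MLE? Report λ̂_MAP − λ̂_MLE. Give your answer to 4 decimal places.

MAP − MLE = -1.4167

Σxᵢ = 22. Posterior is Gamma(28, 12); MAP = (28−1)/12 = 27/12 ≈ 2.25000.
MLE = x̄ = 22/6 ≈ 3.66667.
Difference = 27/12 − 22/6 = -17/12 ≈ -1.4167.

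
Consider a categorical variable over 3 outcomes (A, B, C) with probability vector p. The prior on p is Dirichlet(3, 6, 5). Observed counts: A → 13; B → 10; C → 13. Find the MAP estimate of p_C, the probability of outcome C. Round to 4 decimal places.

MAP estimate of p_C = 0.3617

The posterior is Dirichlet(αᵢ + nᵢ) = Dirichlet(16, 16, 18).
For a Dirichlet(a₁,…,a_K) with all aᵢ > 1, the mode has j-th component (aⱼ − 1)/(Σaᵢ − K).
Here Σaᵢ = 50 and K = 3, so p_C = (18 − 1)/(50 − 3) = 17/47 ≈ 0.3617.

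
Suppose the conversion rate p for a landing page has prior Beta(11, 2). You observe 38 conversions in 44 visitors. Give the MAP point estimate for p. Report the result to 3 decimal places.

Prior: Beta(11, 2).
Data: 38 successes in 44 trials. The binomial likelihood contributes p^38(1−p)^6, so the posterior is Beta(11+38, 2+6) = Beta(49, 8).
For Beta(a, b) with a, b > 1 the mode is (a−1)/(a+b−2) = 48/55 ≈ 0.873.

p̂_MAP = 0.873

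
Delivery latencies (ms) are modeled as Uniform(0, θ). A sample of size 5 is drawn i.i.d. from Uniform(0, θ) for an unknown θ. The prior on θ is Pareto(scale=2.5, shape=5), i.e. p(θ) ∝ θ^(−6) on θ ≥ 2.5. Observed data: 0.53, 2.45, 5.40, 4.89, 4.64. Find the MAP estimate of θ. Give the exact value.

The Uniform(0, θ) likelihood is θ^(−n) for θ ≥ max(xᵢ), zero otherwise. Here max(xᵢ) = 5.40.
Posterior ∝ θ^(−6) · θ^(−5) = θ^(−11) on θ ≥ max(2.5, 5.40) = 5.40.
This density is strictly decreasing in θ, so the posterior mode lies at the lower boundary of the support.

θ̂_MAP = 5.40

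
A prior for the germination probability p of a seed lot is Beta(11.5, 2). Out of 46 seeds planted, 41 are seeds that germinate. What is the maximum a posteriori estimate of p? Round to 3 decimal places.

Prior: Beta(11.5, 2).
Data: 41 successes in 46 trials. The binomial likelihood contributes p^41(1−p)^5, so the posterior is Beta(11.5+41, 2+5) = Beta(52.5, 7).
For Beta(a, b) with a, b > 1 the mode is (a−1)/(a+b−2) = 51.5/57.5 ≈ 0.896.

p̂_MAP = 0.896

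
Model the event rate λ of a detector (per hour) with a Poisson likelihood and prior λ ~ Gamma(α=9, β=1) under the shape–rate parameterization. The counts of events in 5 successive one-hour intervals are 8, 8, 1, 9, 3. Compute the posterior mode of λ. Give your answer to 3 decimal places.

Σxᵢ = 8+8+1+9+3 = 29, with n = 5.
Posterior ∝ λ^8e^(−1λ) · λ^29e^(−5λ) = λ^37e^(−6λ), i.e. Gamma(shape=38, rate=6).
The mode of a Gamma(a, b) with a ≥ 1 (shape–rate) is (a−1)/b = 37/6 ≈ 6.167.

λ̂_MAP = 6.167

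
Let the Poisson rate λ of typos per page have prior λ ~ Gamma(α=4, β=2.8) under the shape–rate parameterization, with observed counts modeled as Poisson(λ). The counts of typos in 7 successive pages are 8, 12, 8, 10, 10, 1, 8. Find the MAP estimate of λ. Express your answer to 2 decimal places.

Σxᵢ = 8+12+8+10+10+1+8 = 57, with n = 7.
Posterior ∝ λ^3e^(−2.8λ) · λ^57e^(−7λ) = λ^60e^(−9.8λ), i.e. Gamma(shape=61, rate=9.8).
The mode of a Gamma(a, b) with a ≥ 1 (shape–rate) is (a−1)/b = 60/9.8 ≈ 6.12.

λ̂_MAP = 6.12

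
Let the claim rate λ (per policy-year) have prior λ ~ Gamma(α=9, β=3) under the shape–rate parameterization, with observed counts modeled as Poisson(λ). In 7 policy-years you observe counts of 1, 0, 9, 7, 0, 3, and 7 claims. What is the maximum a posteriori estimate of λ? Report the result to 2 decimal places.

Σxᵢ = 1+0+9+7+0+3+7 = 27, with n = 7.
Posterior ∝ λ^8e^(−3λ) · λ^27e^(−7λ) = λ^35e^(−10λ), i.e. Gamma(shape=36, rate=10).
The mode of a Gamma(a, b) with a ≥ 1 (shape–rate) is (a−1)/b = 35/10 ≈ 3.50.

λ̂_MAP = 3.50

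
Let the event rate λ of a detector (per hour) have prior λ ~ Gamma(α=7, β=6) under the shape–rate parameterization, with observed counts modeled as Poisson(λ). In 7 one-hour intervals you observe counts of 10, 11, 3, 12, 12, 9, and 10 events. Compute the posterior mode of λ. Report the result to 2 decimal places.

λ̂_MAP = 5.62

Σxᵢ = 10+11+3+12+12+9+10 = 67, with n = 7.
Posterior ∝ λ^6e^(−6λ) · λ^67e^(−7λ) = λ^73e^(−13λ), i.e. Gamma(shape=74, rate=13).
The mode of a Gamma(a, b) with a ≥ 1 (shape–rate) is (a−1)/b = 73/13 ≈ 5.62.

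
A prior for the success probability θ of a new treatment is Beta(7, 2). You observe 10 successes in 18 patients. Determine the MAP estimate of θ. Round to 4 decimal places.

Prior: Beta(7, 2).
Data: 10 successes in 18 trials. The binomial likelihood contributes θ^10(1−θ)^8, so the posterior is Beta(7+10, 2+8) = Beta(17, 10).
For Beta(a, b) with a, b > 1 the mode is (a−1)/(a+b−2) = 16/25 ≈ 0.6400.

θ̂_MAP = 0.6400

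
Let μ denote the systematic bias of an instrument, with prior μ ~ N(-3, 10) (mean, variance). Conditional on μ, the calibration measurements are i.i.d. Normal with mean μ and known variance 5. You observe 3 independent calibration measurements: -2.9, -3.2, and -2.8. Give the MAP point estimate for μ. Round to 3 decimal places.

n = 3; x̄ = ((-2.9) + (-3.2) + (-2.8))/3 = -8.9/3 = -89/30 ≈ -2.9667.
For a Normal prior and Normal likelihood with known variance, the posterior is Normal; its mode equals its mean, the precision-weighted average.
Prior precision 1/σ₀² = 1/10 = 0.1; data precision n/σ² = 3/5 = 0.6.
μ̂ = (0.1·(-3) + 0.6·(-89/30)) / (0.1 + 0.6) = (-2.08)/0.7 = -104/35 ≈ -2.971.

μ̂_MAP = -2.971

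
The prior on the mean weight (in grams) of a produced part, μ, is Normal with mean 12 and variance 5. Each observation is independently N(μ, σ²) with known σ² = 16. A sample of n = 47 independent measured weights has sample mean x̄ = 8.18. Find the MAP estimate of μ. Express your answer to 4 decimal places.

n = 47, x̄ = 8.18.
For a Normal prior and Normal likelihood with known variance, the posterior is Normal; its mode equals its mean, the precision-weighted average.
Prior precision 1/σ₀² = 1/5 = 0.2; data precision n/σ² = 47/16 = 2.9375.
μ̂ = (0.2·12 + 2.9375·8.18) / (0.2 + 2.9375) = 26.42875/3.1375 = 21143/2510 ≈ 8.4235.

μ̂_MAP = 8.4235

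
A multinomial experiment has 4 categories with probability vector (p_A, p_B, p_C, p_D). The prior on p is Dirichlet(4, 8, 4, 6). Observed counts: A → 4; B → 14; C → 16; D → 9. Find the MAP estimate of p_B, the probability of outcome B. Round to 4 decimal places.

MAP estimate of p_B = 0.3443

The posterior is Dirichlet(αᵢ + nᵢ) = Dirichlet(8, 22, 20, 15).
For a Dirichlet(a₁,…,a_K) with all aᵢ > 1, the mode has j-th component (aⱼ − 1)/(Σaᵢ − K).
Here Σaᵢ = 65 and K = 4, so p_B = (22 − 1)/(65 − 4) = 21/61 ≈ 0.3443.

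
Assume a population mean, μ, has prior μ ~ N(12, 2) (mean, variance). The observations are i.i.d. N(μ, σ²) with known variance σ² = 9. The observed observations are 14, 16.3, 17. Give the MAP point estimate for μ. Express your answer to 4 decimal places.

n = 3; x̄ = (14 + 16.3 + 17)/3 = 47.3/3 = 473/30 ≈ 15.7667.
For a Normal prior and Normal likelihood with known variance, the posterior is Normal; its mode equals its mean, the precision-weighted average.
Prior precision 1/σ₀² = 1/2 = 0.5; data precision n/σ² = 3/9 = 1/3.
μ̂ = (0.5·12 + (1/3)·(473/30)) / (0.5 + 1/3) = (1013/90)/(5/6) = 1013/75 ≈ 13.5067.

μ̂_MAP = 13.5067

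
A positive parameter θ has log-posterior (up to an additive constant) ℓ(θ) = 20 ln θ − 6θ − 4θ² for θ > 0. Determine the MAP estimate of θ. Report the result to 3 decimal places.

θ̂_MAP = 1.250

ℓ'(θ) = 20/θ − 6 − 8θ. Setting this to zero and multiplying by θ: 8θ² + 6θ − 20 = 0.
θ = (−6 + √(6² + 4·8·20)) / (2·8) = (−6 + √676) / 16 = (−6 + 26)/16 = 5/4.
ℓ''(θ) = −20/θ² − 8 < 0, confirming a maximum.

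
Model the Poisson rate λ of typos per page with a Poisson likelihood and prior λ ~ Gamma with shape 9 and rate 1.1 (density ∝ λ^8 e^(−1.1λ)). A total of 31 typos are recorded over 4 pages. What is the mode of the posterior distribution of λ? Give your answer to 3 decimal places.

λ̂_MAP = 7.647

Σxᵢ = 31, n = 4.
Posterior ∝ λ^8e^(−1.1λ) · λ^31e^(−4λ) = λ^39e^(−5.1λ), i.e. Gamma(shape=40, rate=5.1).
The mode of a Gamma(a, b) with a ≥ 1 (shape–rate) is (a−1)/b = 39/5.1 ≈ 7.647.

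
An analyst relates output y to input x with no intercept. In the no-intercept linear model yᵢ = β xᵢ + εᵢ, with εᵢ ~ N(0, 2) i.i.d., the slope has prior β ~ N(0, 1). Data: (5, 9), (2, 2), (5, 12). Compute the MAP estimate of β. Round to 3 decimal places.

log p(β | y) = −Σ(yᵢ − βxᵢ)²/(2·2) − β²/(2·1) + const.
Setting the derivative to zero: Σxᵢ(yᵢ − βxᵢ)/2 − β/1 = 0, so β = Σxᵢyᵢ / (Σxᵢ² + σ²/τ²).
Σxᵢyᵢ = 5·9 + 2·2 + 5·12 = 109; Σxᵢ² = 54; σ²/τ² = 2.
β̂_MAP = 109 / (54 + 2) = 109/56 ≈ 1.946.

β̂_MAP = 1.946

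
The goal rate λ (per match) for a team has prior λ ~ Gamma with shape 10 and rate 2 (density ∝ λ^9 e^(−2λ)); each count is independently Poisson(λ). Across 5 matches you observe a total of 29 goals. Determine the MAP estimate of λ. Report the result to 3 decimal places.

λ̂_MAP = 5.429

Σxᵢ = 29, n = 5.
Posterior ∝ λ^9e^(−2λ) · λ^29e^(−5λ) = λ^38e^(−7λ), i.e. Gamma(shape=39, rate=7).
The mode of a Gamma(a, b) with a ≥ 1 (shape–rate) is (a−1)/b = 38/7 ≈ 5.429.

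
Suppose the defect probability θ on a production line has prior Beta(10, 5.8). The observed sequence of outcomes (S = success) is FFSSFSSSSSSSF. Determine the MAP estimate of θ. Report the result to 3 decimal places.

θ̂_MAP = 0.672

Prior: Beta(10, 5.8).
Data: 9 successes in 13 trials (from the sequence). The binomial likelihood contributes θ^9(1−θ)^4, so the posterior is Beta(10+9, 5.8+4) = Beta(19, 9.8).
For Beta(a, b) with a, b > 1 the mode is (a−1)/(a+b−2) = 18/26.8 ≈ 0.672.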